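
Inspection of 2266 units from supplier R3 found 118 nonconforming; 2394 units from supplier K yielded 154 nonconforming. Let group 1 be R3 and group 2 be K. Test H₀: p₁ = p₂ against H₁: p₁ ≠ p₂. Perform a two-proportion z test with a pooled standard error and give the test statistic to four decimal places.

z = -1.7833

p̂₁ = 118/2266 ≈ 0.052074, p̂₂ = 154/2394 ≈ 0.064327.
Pooled p̂ = (118+154)/(2266+2394) = 272/4660 = 0.058369.
SE = √(0.0549621 × 0.000859017) = 0.006871.
z = (0.052074 − 0.064327)/0.006871 = -0.012253/0.006871 = -1.7833.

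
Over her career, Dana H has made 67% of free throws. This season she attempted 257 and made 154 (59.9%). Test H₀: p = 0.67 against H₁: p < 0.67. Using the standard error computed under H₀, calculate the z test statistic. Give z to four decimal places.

z = -2.4131

p̂ = 154/257 ≈ 0.599222.
Standard error under H₀: √(0.67×0.33/257) = 0.029331.
z = (0.599222 − 0.67)/0.029331 = -0.070778/0.029331 = -2.4131.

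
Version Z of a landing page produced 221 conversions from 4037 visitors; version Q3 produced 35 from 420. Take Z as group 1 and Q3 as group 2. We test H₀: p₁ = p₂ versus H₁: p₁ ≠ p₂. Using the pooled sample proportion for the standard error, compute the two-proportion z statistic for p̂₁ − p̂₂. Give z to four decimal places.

p̂₁ = 221/4037 = 0.054744, p̂₂ = 35/420 = 0.083333.
Pooled p̂ = (221+35)/(4037+420) = 256/4457 = 0.057438.
SE = √(p̂(1−p̂)(1/n₁+1/n₂)) = √(0.057438·0.942562·0.00262866) = √(0.000142312) = 0.011929.
z = (0.054744 − 0.083333)/0.011929 = -0.028589/0.011929 = -2.3966.
Two-sided p-value ≈ 2·Φ(−2.397) = 0.0165.

z = -2.3966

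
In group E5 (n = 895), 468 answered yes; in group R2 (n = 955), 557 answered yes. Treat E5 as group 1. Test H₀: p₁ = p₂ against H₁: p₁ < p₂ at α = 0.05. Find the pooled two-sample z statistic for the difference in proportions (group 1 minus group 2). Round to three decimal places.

p̂₁ = 468/895 = 0.52291, p̂₂ = 557/955 = 0.58325.
Pooled p̂ = (468+557)/(895+955) = 1025/1850 = 0.55405.
SE = √(p̂(1−p̂)(1/n₁+1/n₂)) = √(0.55405·0.44595·0.00216444) = √(0.000534786) = 0.02313.
z = (0.52291 − 0.58325)/0.02313 = -0.06034/0.02313 = -2.609.
p-value = P(Z < -2.609) ≈ 0.0045; since p < α = 0.05, reject H₀.

z = -2.609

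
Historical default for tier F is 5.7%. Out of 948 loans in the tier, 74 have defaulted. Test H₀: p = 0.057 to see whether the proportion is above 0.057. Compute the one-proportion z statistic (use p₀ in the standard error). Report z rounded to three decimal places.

p̂ = 74/948 = 0.07806.
Standard error under H₀: √(0.057×0.943/948) = 0.00753.
z = (0.07806 − 0.057)/0.00753 = 0.02106/0.00753 = 2.797.

z = 2.797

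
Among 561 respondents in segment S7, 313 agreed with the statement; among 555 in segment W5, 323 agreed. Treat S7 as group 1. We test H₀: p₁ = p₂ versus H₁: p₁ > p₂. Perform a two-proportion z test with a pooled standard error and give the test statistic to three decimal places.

z = -0.811

p̂₁ = 313/561 ≈ 0.55793, p̂₂ = 323/555 ≈ 0.58198.
Pooled p̂ = (313+323)/(561+555) = 636/1116 = 0.56989.
SE = √(p̂(1−p̂)(1/n₁+1/n₂)) = √(0.56989·0.43011·0.00358433) = √(0.000878574) = 0.02964.
z = (0.55793 − 0.58198)/0.02964 = -0.02405/0.02964 = -0.811.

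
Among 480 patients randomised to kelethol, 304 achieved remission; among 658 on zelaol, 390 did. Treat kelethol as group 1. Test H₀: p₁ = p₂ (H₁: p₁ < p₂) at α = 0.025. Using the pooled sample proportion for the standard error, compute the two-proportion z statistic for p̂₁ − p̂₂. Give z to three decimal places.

p̂₁ = 304/480 = 0.633333, p̂₂ = 390/658 = 0.592705.
Pooled p̂ = (304+390)/(480+658) = 694/1138 = 0.609842.
SE = √(0.237935 × 0.00360309) = 0.029280.
z = (0.633333 − 0.592705)/0.029280 = 0.040628/0.029280 = 1.388.
p-value = P(Z < 1.388) ≈ 0.9174. With α = 0.025, fail to reject H₀.

z = 1.388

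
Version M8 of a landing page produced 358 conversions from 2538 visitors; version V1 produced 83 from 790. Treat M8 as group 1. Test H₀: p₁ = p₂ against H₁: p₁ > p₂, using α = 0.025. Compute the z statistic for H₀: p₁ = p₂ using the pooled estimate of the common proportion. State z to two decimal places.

z = 2.61

p̂₁ = 358/2538 = 0.1411, p̂₂ = 83/790 = 0.1051.
Pooled p̂ = (358+83)/(2538+790) = 441/3328 = 0.1325.
SE = √(0.114953 × 0.00165983) = 0.0138.
z = (0.1411 − 0.1051)/0.0138 = 0.0360/0.0138 = 2.61.
p-value = P(Z > 2.606) ≈ 0.0046, so at α = 0.025 we reject H₀.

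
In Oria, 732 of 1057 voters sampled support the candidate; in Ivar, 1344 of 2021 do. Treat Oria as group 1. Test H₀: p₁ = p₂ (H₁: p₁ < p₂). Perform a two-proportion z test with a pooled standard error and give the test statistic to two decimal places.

p̂₁ = 732/1057 = 0.69253, p̂₂ = 1344/2021 = 0.66502.
Pooled p̂ = (732+1344)/(1057+2021) = 2076/3078 = 0.67446.
SE = √(p̂(1−p̂)(1/n₁+1/n₂)) = √(0.67446·0.32554·0.00144088) = √(0.000316363) = 0.01779.
z = (0.69253 − 0.66502)/0.01779 = 0.02751/0.01779 = 1.55.
p-value = P(Z < 1.547) ≈ 0.9390.

z = 1.55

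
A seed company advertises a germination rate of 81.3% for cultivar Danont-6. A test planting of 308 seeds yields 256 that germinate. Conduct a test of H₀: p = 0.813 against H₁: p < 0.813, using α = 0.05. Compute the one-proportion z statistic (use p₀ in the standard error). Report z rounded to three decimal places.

p̂ = 256/308 ≈ 0.83117.
SE = √(p₀(1−p₀)/n) = √(0.15203/308) = 0.02222.
z = (0.83117 − 0.813)/0.02222 = 0.01817/0.02222 = 0.818.
p-value = P(Z < 0.818) ≈ 0.7933; since p > α = 0.05, fail to reject H₀.

z = 0.818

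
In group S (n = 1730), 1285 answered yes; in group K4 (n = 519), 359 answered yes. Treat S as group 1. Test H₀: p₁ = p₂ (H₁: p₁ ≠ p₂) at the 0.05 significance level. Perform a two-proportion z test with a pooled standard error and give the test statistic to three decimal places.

p̂₁ = 1285/1730 = 0.74277, p̂₂ = 359/519 = 0.69171.
Pooled p̂ = (1285+359)/(1730+519) = 1644/2249 = 0.73099.
SE = √(p̂(1−p̂)(1/n₁+1/n₂)) = √(0.73099·0.26901·0.00250482) = √(0.000492554) = 0.02219.
z = (0.74277 − 0.69171)/0.02219 = 0.05106/0.02219 = 2.301.
p-value = 2·P(Z > 2.301) ≈ 0.0214; since p < α = 0.05, reject H₀.

z = 2.301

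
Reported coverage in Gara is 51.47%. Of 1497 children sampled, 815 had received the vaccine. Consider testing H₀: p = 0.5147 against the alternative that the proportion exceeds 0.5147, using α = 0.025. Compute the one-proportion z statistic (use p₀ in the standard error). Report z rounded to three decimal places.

z = 2.301

p̂ = 815/1497 = 0.544422.
SE = √(p₀(1−p₀)/n) = √(0.24978/1497) = 0.012917.
z = (0.544422 − 0.5147)/0.012917 = 0.029722/0.012917 = 2.301.
p-value = P(Z > 2.301) ≈ 0.0107. With α = 0.025, reject H₀.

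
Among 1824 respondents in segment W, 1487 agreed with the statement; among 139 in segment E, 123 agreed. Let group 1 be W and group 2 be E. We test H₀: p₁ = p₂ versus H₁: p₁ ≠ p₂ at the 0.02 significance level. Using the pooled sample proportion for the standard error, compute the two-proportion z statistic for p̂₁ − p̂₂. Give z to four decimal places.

z = -2.0611

p̂₁ = 1487/1824 ≈ 0.815241, p̂₂ = 123/139 ≈ 0.884892.
Pooled p̂ = (1487+123)/(1824+139) = 1610/1963 = 0.820173.
SE = √(0.147489 × 0.00774249) = 0.033793.
z = (0.815241 − 0.884892)/0.033793 = -0.069651/0.033793 = -2.0611.
p-value = 2·P(Z > 2.061) ≈ 0.0393; since p > α = 0.02, fail to reject H₀.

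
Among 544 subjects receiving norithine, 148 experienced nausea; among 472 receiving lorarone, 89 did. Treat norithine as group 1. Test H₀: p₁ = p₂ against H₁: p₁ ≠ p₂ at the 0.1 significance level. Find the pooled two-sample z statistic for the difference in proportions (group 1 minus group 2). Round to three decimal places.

p̂₁ = 148/544 = 0.27206, p̂₂ = 89/472 = 0.18856.
Pooled p̂ = (148+89)/(544+472) = 237/1016 = 0.23327.
SE = √(p̂(1−p̂)(1/n₁+1/n₂)) = √(0.23327·0.76673·0.00395688) = √(0.000707703) = 0.02660.
z = (0.27206 − 0.18856)/0.02660 = 0.08350/0.02660 = 3.139.
p-value = 2·P(Z > 3.139) ≈ 0.0017; since p < α = 0.1, reject H₀.

z = 3.139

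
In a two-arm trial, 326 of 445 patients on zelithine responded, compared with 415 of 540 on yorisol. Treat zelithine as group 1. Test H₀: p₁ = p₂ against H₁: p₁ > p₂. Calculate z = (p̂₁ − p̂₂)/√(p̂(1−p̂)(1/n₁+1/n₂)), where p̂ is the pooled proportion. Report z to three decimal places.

z = -1.300

p̂₁ = 326/445 = 0.73258, p̂₂ = 415/540 = 0.76852.
Pooled p̂ = (326+415)/(445+540) = 741/985 = 0.75228.
SE = √(0.186353 × 0.00409904) = 0.02764.
z = (0.73258 − 0.76852)/0.02764 = -0.03594/0.02764 = -1.300.
p-value = P(Z > -1.300) ≈ 0.9032.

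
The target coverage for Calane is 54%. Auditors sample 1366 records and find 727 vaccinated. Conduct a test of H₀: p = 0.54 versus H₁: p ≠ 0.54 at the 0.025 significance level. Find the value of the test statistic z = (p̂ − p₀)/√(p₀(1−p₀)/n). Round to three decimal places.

p̂ = 727/1366 ≈ 0.53221.
Under H₀, SE = √(0.54·0.46/1366) = √(0.000181845) = 0.01348.
z = (0.53221 − 0.54)/0.01348 = -0.00779/0.01348 = -0.578.
p-value = 2·P(Z > 0.578) ≈ 0.5635; since p > α = 0.025, fail to reject H₀.

z = -0.578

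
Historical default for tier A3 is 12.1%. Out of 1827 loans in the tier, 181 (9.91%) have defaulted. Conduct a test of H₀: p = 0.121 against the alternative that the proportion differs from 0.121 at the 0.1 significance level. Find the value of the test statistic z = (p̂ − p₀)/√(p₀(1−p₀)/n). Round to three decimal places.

z = -2.874

p̂ = 181/1827 = 0.09907.
Standard error under H₀: √(0.121×0.879/1827) = 0.00763.
z = (0.09907 − 0.121)/0.00763 = -0.02193/0.00763 = -2.874.
Two-sided p-value ≈ 2·Φ(−2.874) = 0.0040. With α = 0.1, reject H₀.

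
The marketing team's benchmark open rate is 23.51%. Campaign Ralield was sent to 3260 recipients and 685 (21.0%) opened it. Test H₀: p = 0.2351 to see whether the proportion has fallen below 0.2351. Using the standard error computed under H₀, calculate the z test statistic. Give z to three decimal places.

p̂ = 685/3260 ≈ 0.210123.
Under H₀, SE = √(0.2351·0.7649/3260) = √(5.5162e-05) = 0.007427.
z = (0.210123 − 0.2351)/0.007427 = -0.024977/0.007427 = -3.363.
p-value = P(Z < -3.363) ≈ 0.0004.

z = -3.363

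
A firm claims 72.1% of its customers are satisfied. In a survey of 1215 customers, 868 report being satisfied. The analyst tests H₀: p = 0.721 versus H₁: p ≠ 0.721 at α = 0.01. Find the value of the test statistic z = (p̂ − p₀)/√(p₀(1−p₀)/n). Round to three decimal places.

p̂ = 868/1215 ≈ 0.71440.
Standard error under H₀: √(0.721×0.279/1215) = 0.01287.
z = (0.71440 − 0.721)/0.01287 = -0.00660/0.01287 = -0.513.
p-value = 2·P(Z > 0.513) ≈ 0.6082; since p > α = 0.01, fail to reject H₀.

z = -0.513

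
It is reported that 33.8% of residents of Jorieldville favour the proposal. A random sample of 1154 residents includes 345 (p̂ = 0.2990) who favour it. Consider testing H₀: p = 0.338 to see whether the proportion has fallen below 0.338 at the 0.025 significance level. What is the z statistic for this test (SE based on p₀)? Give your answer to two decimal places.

z = -2.80

p̂ = 345/1154 = 0.29896.
Standard error under H₀: √(0.338×0.662/1154) = 0.01392.
z = (0.29896 − 0.338)/0.01392 = -0.03904/0.01392 = -2.80.
p-value = P(Z < -2.804) ≈ 0.0025. With α = 0.025, reject H₀.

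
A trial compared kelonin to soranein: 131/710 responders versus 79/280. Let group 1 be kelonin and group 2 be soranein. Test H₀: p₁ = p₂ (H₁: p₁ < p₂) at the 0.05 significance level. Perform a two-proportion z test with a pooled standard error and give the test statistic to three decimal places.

z = -3.384

p̂₁ = 131/710 ≈ 0.18451, p̂₂ = 79/280 ≈ 0.28214.
Pooled p̂ = (131+79)/(710+280) = 210/990 = 0.21212.
SE = √(p̂(1−p̂)(1/n₁+1/n₂)) = √(0.21212·0.78788·0.00497988) = √(0.000832266) = 0.02885.
z = (0.18451 − 0.28214)/0.02885 = -0.09763/0.02885 = -3.384.
p-value = P(Z < -3.384) ≈ 0.0004; since p < α = 0.05, reject H₀.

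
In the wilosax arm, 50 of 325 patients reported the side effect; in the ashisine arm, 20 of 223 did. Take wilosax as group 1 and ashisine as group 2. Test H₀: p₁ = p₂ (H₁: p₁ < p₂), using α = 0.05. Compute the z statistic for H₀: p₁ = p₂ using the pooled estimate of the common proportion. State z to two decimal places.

z = 2.21

p̂₁ = 50/325 ≈ 0.1538, p̂₂ = 20/223 ≈ 0.0897.
Pooled p̂ = (50+20)/(325+223) = 70/548 = 0.1277.
SE = √(p̂(1−p̂)(1/n₁+1/n₂)) = √(0.1277·0.8723·0.00756123) = √(0.000842475) = 0.0290.
z = (0.1538 − 0.0897)/0.0290 = 0.0641/0.0290 = 2.21.
p-value = P(Z < 2.210) ≈ 0.9865; since p > α = 0.05, fail to reject H₀.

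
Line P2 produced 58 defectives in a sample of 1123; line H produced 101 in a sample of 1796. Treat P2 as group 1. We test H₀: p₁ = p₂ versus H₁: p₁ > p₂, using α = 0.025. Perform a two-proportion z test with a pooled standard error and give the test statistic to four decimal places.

p̂₁ = 58/1123 ≈ 0.051647, p̂₂ = 101/1796 ≈ 0.056236.
Pooled p̂ = (58+101)/(1123+1796) = 159/2919 = 0.054471.
SE = √(0.0515037 × 0.00144726) = 0.008634.
z = (0.051647 − 0.056236)/0.008634 = -0.004589/0.008634 = -0.5315.
p-value = P(Z > -0.531) ≈ 0.7025. With α = 0.025, fail to reject H₀.

z = -0.5315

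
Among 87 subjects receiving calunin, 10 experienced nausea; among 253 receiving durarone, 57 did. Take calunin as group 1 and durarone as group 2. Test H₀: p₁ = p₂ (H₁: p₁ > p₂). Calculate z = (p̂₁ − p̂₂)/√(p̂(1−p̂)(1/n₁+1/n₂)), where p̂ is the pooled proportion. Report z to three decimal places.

z = -2.232

p̂₁ = 10/87 = 0.11494, p̂₂ = 57/253 = 0.22530.
Pooled p̂ = (10+57)/(87+253) = 67/340 = 0.19706.
SE = √(p̂(1−p̂)(1/n₁+1/n₂)) = √(0.19706·0.80294·0.0154468) = √(0.0024441) = 0.04944.
z = (0.11494 − 0.22530)/0.04944 = -0.11036/0.04944 = -2.232.
p-value = P(Z > -2.232) ≈ 0.9872.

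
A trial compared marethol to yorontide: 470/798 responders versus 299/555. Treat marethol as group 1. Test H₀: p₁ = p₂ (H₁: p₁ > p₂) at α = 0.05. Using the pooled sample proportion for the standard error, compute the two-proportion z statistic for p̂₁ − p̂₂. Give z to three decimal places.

z = 1.835

p̂₁ = 470/798 ≈ 0.58897, p̂₂ = 299/555 ≈ 0.53874.
Pooled p̂ = (470+299)/(798+555) = 769/1353 = 0.56837.
SE = √(p̂(1−p̂)(1/n₁+1/n₂)) = √(0.56837·0.43163·0.00305493) = √(0.000749455) = 0.02738.
z = (0.58897 − 0.53874)/0.02738 = 0.05023/0.02738 = 1.835.
p-value = P(Z > 1.835) ≈ 0.0333. With α = 0.05, reject H₀.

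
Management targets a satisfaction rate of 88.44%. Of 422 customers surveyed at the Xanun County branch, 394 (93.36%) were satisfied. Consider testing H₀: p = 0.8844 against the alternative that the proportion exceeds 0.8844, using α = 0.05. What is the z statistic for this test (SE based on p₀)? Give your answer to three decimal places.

p̂ = 394/422 = 0.933649.
SE = √(p₀(1−p₀)/n) = √(0.10224/422) = 0.015565.
z = (0.933649 − 0.8844)/0.015565 = 0.049249/0.015565 = 3.164.
p-value = P(Z > 3.164) ≈ 0.0008; since p < α = 0.05, reject H₀.

z = 3.164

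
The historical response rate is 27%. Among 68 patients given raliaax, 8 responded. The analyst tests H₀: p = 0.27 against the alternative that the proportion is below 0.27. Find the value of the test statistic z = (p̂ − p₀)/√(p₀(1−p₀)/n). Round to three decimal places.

z = -2.830

p̂ = 8/68 = 0.11765.
Under H₀, SE = √(0.27·0.73/68) = √(0.00289853) = 0.05384.
z = (0.11765 − 0.27)/0.05384 = -0.15235/0.05384 = -2.830.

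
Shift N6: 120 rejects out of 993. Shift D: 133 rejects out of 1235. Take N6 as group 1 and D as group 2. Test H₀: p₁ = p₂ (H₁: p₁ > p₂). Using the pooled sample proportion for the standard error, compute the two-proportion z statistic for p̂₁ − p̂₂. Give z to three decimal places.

p̂₁ = 120/993 = 0.12085, p̂₂ = 133/1235 = 0.10769.
Pooled p̂ = (120+133)/(993+1235) = 253/2228 = 0.11355.
SE = √(0.10066 × 0.00181677) = 0.01352.
z = (0.12085 − 0.10769)/0.01352 = 0.01316/0.01352 = 0.973.

z = 0.973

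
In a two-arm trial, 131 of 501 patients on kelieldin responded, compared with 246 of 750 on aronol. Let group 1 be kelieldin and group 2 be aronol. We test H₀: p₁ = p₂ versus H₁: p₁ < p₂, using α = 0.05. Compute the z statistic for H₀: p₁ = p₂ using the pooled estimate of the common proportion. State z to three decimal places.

z = -2.513

p̂₁ = 131/501 = 0.261477, p̂₂ = 246/750 = 0.328000.
Pooled p̂ = (131+246)/(501+750) = 377/1251 = 0.301359.
SE = √(0.210542 × 0.00332934) = 0.026476.
z = (0.261477 − 0.328000)/0.026476 = -0.066523/0.026476 = -2.513.
p-value = P(Z < -2.513) ≈ 0.0060. With α = 0.05, reject H₀.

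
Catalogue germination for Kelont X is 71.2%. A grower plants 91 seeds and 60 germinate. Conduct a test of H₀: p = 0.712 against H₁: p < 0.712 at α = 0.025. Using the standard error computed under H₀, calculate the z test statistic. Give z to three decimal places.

p̂ = 60/91 = 0.65934.
SE = √(p₀(1−p₀)/n) = √(0.20506/91) = 0.04747.
z = (0.65934 − 0.712)/0.04747 = -0.05266/0.04747 = -1.109.
p-value = P(Z < -1.109) ≈ 0.1336, so at α = 0.025 we fail to reject H₀.

z = -1.109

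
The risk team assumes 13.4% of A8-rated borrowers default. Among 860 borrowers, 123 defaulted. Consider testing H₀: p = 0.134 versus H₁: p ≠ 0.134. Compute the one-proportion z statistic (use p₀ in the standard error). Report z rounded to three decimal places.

p̂ = 123/860 = 0.143023.
SE = √(p₀(1−p₀)/n) = √(0.11604/860) = 0.011616.
z = (0.143023 − 0.134)/0.011616 = 0.009023/0.011616 = 0.777.

z = 0.777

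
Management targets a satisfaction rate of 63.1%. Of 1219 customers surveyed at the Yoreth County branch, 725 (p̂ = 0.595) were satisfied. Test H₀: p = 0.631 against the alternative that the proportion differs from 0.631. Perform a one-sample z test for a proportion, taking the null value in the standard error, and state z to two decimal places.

z = -2.62

p̂ = 725/1219 = 0.59475.
SE = √(p₀(1−p₀)/n) = √(0.23284/1219) = 0.01382.
z = (0.59475 − 0.631)/0.01382 = -0.03625/0.01382 = -2.62.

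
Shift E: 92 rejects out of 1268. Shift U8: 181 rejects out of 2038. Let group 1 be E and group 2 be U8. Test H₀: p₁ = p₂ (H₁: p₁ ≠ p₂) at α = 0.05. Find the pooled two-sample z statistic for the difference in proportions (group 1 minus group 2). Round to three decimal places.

p̂₁ = 92/1268 = 0.07256, p̂₂ = 181/2038 = 0.08881.
Pooled p̂ = (92+181)/(1268+2038) = 273/3306 = 0.08258.
SE = √(p̂(1−p̂)(1/n₁+1/n₂)) = √(0.08258·0.91742·0.00127932) = √(9.6919e-05) = 0.00984.
z = (0.07256 − 0.08881)/0.00984 = -0.01625/0.00984 = -1.651.
Two-sided p-value ≈ 2·Φ(−1.651) = 0.0987, so at α = 0.05 we fail to reject H₀.

z = -1.651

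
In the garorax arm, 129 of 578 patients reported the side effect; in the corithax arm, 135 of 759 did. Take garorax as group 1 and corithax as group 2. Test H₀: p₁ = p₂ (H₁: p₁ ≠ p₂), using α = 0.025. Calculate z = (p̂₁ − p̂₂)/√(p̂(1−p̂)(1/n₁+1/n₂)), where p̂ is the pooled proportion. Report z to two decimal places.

p̂₁ = 129/578 ≈ 0.2232, p̂₂ = 135/759 ≈ 0.1779.
Pooled p̂ = (129+135)/(578+759) = 264/1337 = 0.1975.
SE = √(0.158468 × 0.00304763) = 0.0220.
z = (0.2232 − 0.1779)/0.0220 = 0.0453/0.0220 = 2.06.
p-value = 2·P(Z > 2.062) ≈ 0.0392. With α = 0.025, fail to reject H₀.

z = 2.06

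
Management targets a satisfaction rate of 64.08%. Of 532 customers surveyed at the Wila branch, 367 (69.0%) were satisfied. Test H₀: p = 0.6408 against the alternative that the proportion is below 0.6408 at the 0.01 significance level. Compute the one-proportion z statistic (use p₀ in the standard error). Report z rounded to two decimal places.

p̂ = 367/532 = 0.6898.
Standard error under H₀: √(0.6408×0.3592/532) = 0.0208.
z = (0.6898 − 0.6408)/0.0208 = 0.0490/0.0208 = 2.36.
p-value = P(Z < 2.358) ≈ 0.9908, so at α = 0.01 we fail to reject H₀.

z = 2.36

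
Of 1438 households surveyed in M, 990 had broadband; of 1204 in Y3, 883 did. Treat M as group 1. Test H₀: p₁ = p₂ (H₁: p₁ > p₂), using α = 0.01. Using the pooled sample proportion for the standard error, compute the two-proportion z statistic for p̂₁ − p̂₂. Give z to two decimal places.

z = -2.53

p̂₁ = 990/1438 ≈ 0.68846, p̂₂ = 883/1204 ≈ 0.73339.
Pooled p̂ = (990+883)/(1438+1204) = 1873/2642 = 0.70893.
SE = √(0.206347 × 0.00152598) = 0.01774.
z = (0.68846 − 0.73339)/0.01774 = -0.04493/0.01774 = -2.53.
p-value = P(Z > -2.532) ≈ 0.9943; since p > α = 0.01, fail to reject H₀.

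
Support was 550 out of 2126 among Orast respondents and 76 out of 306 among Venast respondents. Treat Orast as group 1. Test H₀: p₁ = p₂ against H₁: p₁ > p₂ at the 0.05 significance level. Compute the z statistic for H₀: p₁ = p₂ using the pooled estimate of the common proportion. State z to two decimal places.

p̂₁ = 550/2126 = 0.2587, p̂₂ = 76/306 = 0.2484.
Pooled p̂ = (550+76)/(2126+306) = 626/2432 = 0.2574.
SE = √(p̂(1−p̂)(1/n₁+1/n₂)) = √(0.2574·0.7426·0.00373834) = √(0.000714568) = 0.0267.
z = (0.2587 − 0.2484)/0.0267 = 0.0103/0.0267 = 0.39.
p-value = P(Z > 0.387) ≈ 0.3495. With α = 0.05, fail to reject H₀.

z = 0.39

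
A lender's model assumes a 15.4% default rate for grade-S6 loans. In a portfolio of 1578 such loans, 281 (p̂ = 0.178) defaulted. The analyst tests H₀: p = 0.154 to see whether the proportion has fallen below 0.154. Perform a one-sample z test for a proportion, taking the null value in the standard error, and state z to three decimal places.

z = 2.649

p̂ = 281/1578 = 0.1780735.
Standard error under H₀: √(0.154×0.846/1578) = 0.0090864.
z = (0.1780735 − 0.154)/0.0090864 = 0.0240735/0.0090864 = 2.649.
p-value = P(Z < 2.649) ≈ 0.9960.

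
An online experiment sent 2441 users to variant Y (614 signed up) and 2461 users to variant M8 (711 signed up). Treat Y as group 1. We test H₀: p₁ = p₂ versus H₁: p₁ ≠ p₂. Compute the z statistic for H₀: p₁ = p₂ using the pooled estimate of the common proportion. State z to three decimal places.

p̂₁ = 614/2441 ≈ 0.251536, p̂₂ = 711/2461 ≈ 0.288907.
Pooled p̂ = (614+711)/(2441+2461) = 1325/4902 = 0.270298.
SE = √(0.197237 × 0.000816007) = 0.012686.
z = (0.251536 − 0.288907)/0.012686 = -0.037371/0.012686 = -2.946.

z = -2.946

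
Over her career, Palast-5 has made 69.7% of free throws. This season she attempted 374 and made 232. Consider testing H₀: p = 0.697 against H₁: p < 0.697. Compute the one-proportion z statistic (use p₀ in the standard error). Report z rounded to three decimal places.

z = -3.227

p̂ = 232/374 = 0.62032.
Standard error under H₀: √(0.697×0.303/374) = 0.02376.
z = (0.62032 − 0.697)/0.02376 = -0.07668/0.02376 = -3.227.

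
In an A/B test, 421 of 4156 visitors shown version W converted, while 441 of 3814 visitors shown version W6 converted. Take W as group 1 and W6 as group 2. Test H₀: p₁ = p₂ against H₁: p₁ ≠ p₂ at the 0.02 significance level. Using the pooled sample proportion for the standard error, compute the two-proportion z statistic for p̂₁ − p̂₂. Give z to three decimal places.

z = -2.057

p̂₁ = 421/4156 ≈ 0.101299, p̂₂ = 441/3814 ≈ 0.115627.
Pooled p̂ = (421+441)/(4156+3814) = 862/7970 = 0.108156.
SE = √(0.096458 × 0.000502808) = 0.006964.
z = (0.101299 − 0.115627)/0.006964 = -0.014328/0.006964 = -2.057.
Two-sided p-value ≈ 2·Φ(−2.057) = 0.0397; since p > α = 0.02, fail to reject H₀.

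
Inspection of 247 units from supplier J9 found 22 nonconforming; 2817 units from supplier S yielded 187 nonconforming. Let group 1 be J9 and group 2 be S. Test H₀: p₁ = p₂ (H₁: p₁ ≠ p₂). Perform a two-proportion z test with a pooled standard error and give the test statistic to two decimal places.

z = 1.36

p̂₁ = 22/247 = 0.0891, p̂₂ = 187/2817 = 0.0664.
Pooled p̂ = (22+187)/(247+2817) = 209/3064 = 0.0682.
SE = √(0.0635587 × 0.00440357) = 0.0167.
z = (0.0891 − 0.0664)/0.0167 = 0.0227/0.0167 = 1.36.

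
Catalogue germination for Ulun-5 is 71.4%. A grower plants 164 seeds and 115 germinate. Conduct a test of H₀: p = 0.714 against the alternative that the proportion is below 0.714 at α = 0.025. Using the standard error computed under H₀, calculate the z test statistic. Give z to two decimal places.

z = -0.36

p̂ = 115/164 = 0.7012.
Under H₀, SE = √(0.714·0.286/164) = √(0.00124515) = 0.0353.
z = (0.7012 − 0.714)/0.0353 = -0.0128/0.0353 = -0.36.
p-value = P(Z < -0.362) ≈ 0.3586; since p > α = 0.025, fail to reject H₀.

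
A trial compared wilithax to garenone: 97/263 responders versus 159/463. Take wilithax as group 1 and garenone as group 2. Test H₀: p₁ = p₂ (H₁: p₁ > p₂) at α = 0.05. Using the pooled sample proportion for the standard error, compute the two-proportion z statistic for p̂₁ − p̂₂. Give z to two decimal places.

p̂₁ = 97/263 = 0.3688, p̂₂ = 159/463 = 0.3434.
Pooled p̂ = (97+159)/(263+463) = 256/726 = 0.3526.
SE = √(p̂(1−p̂)(1/n₁+1/n₂)) = √(0.3526·0.6474·0.00596211) = √(0.00136102) = 0.0369.
z = (0.3688 − 0.3434)/0.0369 = 0.0254/0.0369 = 0.69.
p-value = P(Z > 0.689) ≈ 0.2455; since p > α = 0.05, fail to reject H₀.

z = 0.69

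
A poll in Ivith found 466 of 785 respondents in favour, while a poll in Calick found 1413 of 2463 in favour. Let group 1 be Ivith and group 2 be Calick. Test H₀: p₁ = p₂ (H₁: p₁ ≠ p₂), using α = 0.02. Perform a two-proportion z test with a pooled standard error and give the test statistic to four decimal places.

p̂₁ = 466/785 = 0.593631, p̂₂ = 1413/2463 = 0.573691.
Pooled p̂ = (466+1413)/(785+2463) = 1879/3248 = 0.578510.
SE = √(0.243836 × 0.00167989) = 0.020239.
z = (0.593631 − 0.573691)/0.020239 = 0.019940/0.020239 = 0.9852.
Two-sided p-value ≈ 2·Φ(−0.985) = 0.3245. With α = 0.02, fail to reject H₀.

z = 0.9852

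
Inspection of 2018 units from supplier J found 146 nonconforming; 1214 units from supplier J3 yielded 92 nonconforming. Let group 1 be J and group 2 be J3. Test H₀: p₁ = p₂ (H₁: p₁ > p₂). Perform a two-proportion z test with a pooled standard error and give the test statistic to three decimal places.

z = -0.362

p̂₁ = 146/2018 = 0.072349, p̂₂ = 92/1214 = 0.075783.
Pooled p̂ = (146+92)/(2018+1214) = 238/3232 = 0.073639.
SE = √(0.068216 × 0.00131926) = 0.009487.
z = (0.072349 − 0.075783)/0.009487 = -0.003434/0.009487 = -0.362.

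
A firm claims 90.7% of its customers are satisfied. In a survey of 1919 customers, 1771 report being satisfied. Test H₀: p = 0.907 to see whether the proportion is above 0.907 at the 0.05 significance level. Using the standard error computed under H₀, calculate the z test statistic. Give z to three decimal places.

p̂ = 1771/1919 = 0.92288.
SE = √(p₀(1−p₀)/n) = √(0.084351/1919) = 0.00663.
z = (0.92288 − 0.907)/0.00663 = 0.01588/0.00663 = 2.395.
p-value = P(Z > 2.395) ≈ 0.0083. With α = 0.05, reject H₀.

z = 2.395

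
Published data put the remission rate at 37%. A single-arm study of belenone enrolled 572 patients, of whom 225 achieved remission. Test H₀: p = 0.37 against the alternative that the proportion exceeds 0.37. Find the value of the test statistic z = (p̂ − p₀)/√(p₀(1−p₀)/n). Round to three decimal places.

z = 1.157

p̂ = 225/572 = 0.39336.
Under H₀, SE = √(0.37·0.63/572) = √(0.000407517) = 0.02019.
z = (0.39336 − 0.37)/0.02019 = 0.02336/0.02019 = 1.157.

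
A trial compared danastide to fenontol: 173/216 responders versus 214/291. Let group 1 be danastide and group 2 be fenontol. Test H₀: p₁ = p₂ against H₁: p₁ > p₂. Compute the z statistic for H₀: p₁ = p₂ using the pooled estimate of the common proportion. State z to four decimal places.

p̂₁ = 173/216 ≈ 0.800926, p̂₂ = 214/291 ≈ 0.735395.
Pooled p̂ = (173+214)/(216+291) = 387/507 = 0.763314.
SE = √(p̂(1−p̂)(1/n₁+1/n₂)) = √(0.763314·0.236686·0.00806606) = √(0.00145726) = 0.038174.
z = (0.800926 − 0.735395)/0.038174 = 0.065531/0.038174 = 1.7166.

z = 1.7166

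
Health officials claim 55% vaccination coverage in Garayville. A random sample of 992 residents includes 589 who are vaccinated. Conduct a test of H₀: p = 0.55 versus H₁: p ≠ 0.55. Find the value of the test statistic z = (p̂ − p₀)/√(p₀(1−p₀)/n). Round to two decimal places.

p̂ = 589/992 ≈ 0.5938.
Standard error under H₀: √(0.55×0.45/992) = 0.0158.
z = (0.5938 − 0.55)/0.0158 = 0.0438/0.0158 = 2.77.

z = 2.77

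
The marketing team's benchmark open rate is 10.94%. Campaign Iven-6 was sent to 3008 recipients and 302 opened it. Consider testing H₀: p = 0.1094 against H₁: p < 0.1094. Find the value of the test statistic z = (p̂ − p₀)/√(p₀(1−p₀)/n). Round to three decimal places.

z = -1.582

p̂ = 302/3008 = 0.10040.
SE = √(p₀(1−p₀)/n) = √(0.097432/3008) = 0.00569.
z = (0.10040 − 0.1094)/0.00569 = -0.00900/0.00569 = -1.582.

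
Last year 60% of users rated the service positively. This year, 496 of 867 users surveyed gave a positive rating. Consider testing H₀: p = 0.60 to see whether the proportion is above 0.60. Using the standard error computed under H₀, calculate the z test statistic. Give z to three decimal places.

p̂ = 496/867 ≈ 0.572088.
Standard error under H₀: √(0.6×0.4/867) = 0.016638.
z = (0.572088 − 0.6)/0.016638 = -0.027912/0.016638 = -1.678.

z = -1.678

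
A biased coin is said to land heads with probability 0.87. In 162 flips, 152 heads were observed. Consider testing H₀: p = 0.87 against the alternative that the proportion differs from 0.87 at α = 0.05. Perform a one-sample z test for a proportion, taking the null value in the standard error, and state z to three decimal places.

p̂ = 152/162 ≈ 0.93827.
Standard error under H₀: √(0.87×0.13/162) = 0.02642.
z = (0.93827 − 0.87)/0.02642 = 0.06827/0.02642 = 2.584.
p-value = 2·P(Z > 2.584) ≈ 0.0098; since p < α = 0.05, reject H₀.

z = 2.584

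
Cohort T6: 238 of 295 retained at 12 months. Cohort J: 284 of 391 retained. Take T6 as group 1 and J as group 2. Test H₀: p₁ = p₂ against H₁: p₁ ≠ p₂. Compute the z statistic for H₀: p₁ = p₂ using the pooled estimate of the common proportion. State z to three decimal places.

p̂₁ = 238/295 ≈ 0.806780, p̂₂ = 284/391 ≈ 0.726343.
Pooled p̂ = (238+284)/(295+391) = 522/686 = 0.760933.
SE = √(0.181914 × 0.00594738) = 0.032892.
z = (0.806780 − 0.726343)/0.032892 = 0.080437/0.032892 = 2.445.

z = 2.445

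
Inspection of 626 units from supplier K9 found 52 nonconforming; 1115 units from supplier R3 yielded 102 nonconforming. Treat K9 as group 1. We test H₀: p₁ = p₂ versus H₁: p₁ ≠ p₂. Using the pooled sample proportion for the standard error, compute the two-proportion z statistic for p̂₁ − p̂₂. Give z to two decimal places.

z = -0.59

p̂₁ = 52/626 ≈ 0.0831, p̂₂ = 102/1115 ≈ 0.0915.
Pooled p̂ = (52+102)/(626+1115) = 154/1741 = 0.0885.
SE = √(p̂(1−p̂)(1/n₁+1/n₂)) = √(0.0885·0.9115·0.00249431) = √(0.000201117) = 0.0142.
z = (0.0831 − 0.0915)/0.0142 = -0.0084/0.0142 = -0.59.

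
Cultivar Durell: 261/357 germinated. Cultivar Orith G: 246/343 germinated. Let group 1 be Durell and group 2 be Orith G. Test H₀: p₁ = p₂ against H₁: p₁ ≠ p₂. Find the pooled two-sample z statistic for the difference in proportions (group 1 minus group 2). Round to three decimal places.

p̂₁ = 261/357 ≈ 0.73109, p̂₂ = 246/343 ≈ 0.71720.
Pooled p̂ = (261+246)/(357+343) = 507/700 = 0.72429.
SE = √(0.199696 × 0.00571657) = 0.03379.
z = (0.73109 − 0.71720)/0.03379 = 0.01389/0.03379 = 0.411.
Two-sided p-value ≈ 2·Φ(−0.411) = 0.6810.

z = 0.411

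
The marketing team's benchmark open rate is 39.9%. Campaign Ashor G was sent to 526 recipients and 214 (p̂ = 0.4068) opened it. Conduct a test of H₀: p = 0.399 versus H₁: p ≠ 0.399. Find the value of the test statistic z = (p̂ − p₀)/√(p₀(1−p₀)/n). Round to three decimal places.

p̂ = 214/526 ≈ 0.40684.
Under H₀, SE = √(0.399·0.601/526) = √(0.000455892) = 0.02135.
z = (0.40684 − 0.399)/0.02135 = 0.00784/0.02135 = 0.367.

z = 0.367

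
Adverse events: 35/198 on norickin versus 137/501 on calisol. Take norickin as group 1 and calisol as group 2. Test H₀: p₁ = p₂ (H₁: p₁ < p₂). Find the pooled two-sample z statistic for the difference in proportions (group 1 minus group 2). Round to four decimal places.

z = -2.6741

p̂₁ = 35/198 ≈ 0.176768, p̂₂ = 137/501 ≈ 0.273453.
Pooled p̂ = (35+137)/(198+501) = 172/699 = 0.246066.
SE = √(p̂(1−p̂)(1/n₁+1/n₂)) = √(0.246066·0.753934·0.00704651) = √(0.00130725) = 0.036156.
z = (0.176768 − 0.273453)/0.036156 = -0.096685/0.036156 = -2.6741.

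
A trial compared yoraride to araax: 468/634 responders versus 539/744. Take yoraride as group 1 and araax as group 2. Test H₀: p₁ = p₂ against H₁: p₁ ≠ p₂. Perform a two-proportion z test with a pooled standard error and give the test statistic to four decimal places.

z = 0.5718

p̂₁ = 468/634 ≈ 0.738170, p̂₂ = 539/744 ≈ 0.724462.
Pooled p̂ = (468+539)/(634+744) = 1007/1378 = 0.730769.
SE = √(p̂(1−p̂)(1/n₁+1/n₂)) = √(0.730769·0.269231·0.00292137) = √(0.000574767) = 0.023974.
z = (0.738170 − 0.724462)/0.023974 = 0.013708/0.023974 = 0.5718.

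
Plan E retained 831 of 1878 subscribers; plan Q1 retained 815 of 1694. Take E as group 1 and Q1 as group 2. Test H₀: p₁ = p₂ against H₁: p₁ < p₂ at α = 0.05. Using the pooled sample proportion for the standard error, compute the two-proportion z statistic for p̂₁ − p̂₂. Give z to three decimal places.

p̂₁ = 831/1878 = 0.442492, p̂₂ = 815/1694 = 0.481110.
Pooled p̂ = (831+815)/(1878+1694) = 1646/3572 = 0.460806.
SE = √(p̂(1−p̂)(1/n₁+1/n₂)) = √(0.460806·0.539194·0.0011228) = √(0.000278975) = 0.016703.
z = (0.442492 − 0.481110)/0.016703 = -0.038618/0.016703 = -2.312.
p-value = P(Z < -2.312) ≈ 0.0104, so at α = 0.05 we reject H₀.

z = -2.312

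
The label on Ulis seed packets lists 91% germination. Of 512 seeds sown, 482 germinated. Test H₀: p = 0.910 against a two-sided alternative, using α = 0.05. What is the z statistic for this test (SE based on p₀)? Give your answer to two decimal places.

z = 2.48

p̂ = 482/512 ≈ 0.94141.
Under H₀, SE = √(0.91·0.09/512) = √(0.000159961) = 0.01265.
z = (0.94141 − 0.91)/0.01265 = 0.03141/0.01265 = 2.48.
p-value = 2·P(Z > 2.483) ≈ 0.0130. With α = 0.05, reject H₀.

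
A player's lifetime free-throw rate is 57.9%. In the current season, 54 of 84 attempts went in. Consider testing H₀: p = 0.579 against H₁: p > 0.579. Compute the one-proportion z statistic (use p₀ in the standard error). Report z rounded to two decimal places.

p̂ = 54/84 = 0.6429.
SE = √(p₀(1−p₀)/n) = √(0.24376/84) = 0.0539.
z = (0.6429 − 0.579)/0.0539 = 0.0639/0.0539 = 1.19.
p-value = P(Z > 1.185) ≈ 0.1179.

z = 1.19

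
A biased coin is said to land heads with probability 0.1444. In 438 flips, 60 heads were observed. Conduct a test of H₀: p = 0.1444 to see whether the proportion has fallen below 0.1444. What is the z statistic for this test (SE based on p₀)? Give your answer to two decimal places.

z = -0.44

p̂ = 60/438 ≈ 0.1370.
Standard error under H₀: √(0.1444×0.8556/438) = 0.0168.
z = (0.1370 − 0.1444)/0.0168 = -0.0074/0.0168 = -0.44.
p-value = P(Z < -0.441) ≈ 0.3295.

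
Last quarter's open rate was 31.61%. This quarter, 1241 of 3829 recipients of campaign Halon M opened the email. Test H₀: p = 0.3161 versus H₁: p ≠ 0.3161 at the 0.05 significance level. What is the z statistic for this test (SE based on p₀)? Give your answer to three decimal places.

p̂ = 1241/3829 = 0.324106.
Under H₀, SE = √(0.3161·0.6839/3829) = √(5.64588e-05) = 0.007514.
z = (0.324106 − 0.3161)/0.007514 = 0.008006/0.007514 = 1.065.
p-value = 2·P(Z > 1.065) ≈ 0.2867; since p > α = 0.05, fail to reject H₀.

z = 1.065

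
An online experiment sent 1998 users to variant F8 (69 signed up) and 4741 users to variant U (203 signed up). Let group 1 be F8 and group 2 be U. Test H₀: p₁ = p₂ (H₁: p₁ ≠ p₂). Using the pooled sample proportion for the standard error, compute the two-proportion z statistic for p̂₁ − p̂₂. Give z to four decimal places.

z = -1.5780

p̂₁ = 69/1998 ≈ 0.034535, p̂₂ = 203/4741 ≈ 0.042818.
Pooled p̂ = (69+203)/(1998+4741) = 272/6739 = 0.040362.
SE = √(p̂(1−p̂)(1/n₁+1/n₂)) = √(0.040362·0.959638·0.000711426) = √(2.75557e-05) = 0.005249.
z = (0.034535 − 0.042818)/0.005249 = -0.008283/0.005249 = -1.5780.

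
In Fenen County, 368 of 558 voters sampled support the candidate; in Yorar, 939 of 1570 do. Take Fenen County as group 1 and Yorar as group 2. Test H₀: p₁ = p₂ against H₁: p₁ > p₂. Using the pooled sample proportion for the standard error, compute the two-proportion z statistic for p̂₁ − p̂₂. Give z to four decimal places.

p̂₁ = 368/558 = 0.6594982, p̂₂ = 939/1570 = 0.5980892.
Pooled p̂ = (368+939)/(558+1570) = 1307/2128 = 0.6141917.
SE = √(p̂(1−p̂)(1/n₁+1/n₂)) = √(0.6141917·0.3858083·0.00242906) = √(0.00057559) = 0.0239915.
z = (0.6594982 − 0.5980892)/0.0239915 = 0.0614090/0.0239915 = 2.5596.
p-value = P(Z > 2.560) ≈ 0.0052.

z = 2.5596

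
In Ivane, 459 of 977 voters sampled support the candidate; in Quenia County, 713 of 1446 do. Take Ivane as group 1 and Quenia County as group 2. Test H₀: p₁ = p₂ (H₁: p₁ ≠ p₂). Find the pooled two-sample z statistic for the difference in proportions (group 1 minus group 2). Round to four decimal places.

z = -1.1248

p̂₁ = 459/977 ≈ 0.469806, p̂₂ = 713/1446 ≈ 0.493084.
Pooled p̂ = (459+713)/(977+1446) = 1172/2423 = 0.483698.
SE = √(p̂(1−p̂)(1/n₁+1/n₂)) = √(0.483698·0.516302·0.0017151) = √(0.00042832) = 0.020696.
z = (0.469806 − 0.493084)/0.020696 = -0.023278/0.020696 = -1.1248.
Two-sided p-value ≈ 2·Φ(−1.125) = 0.2607.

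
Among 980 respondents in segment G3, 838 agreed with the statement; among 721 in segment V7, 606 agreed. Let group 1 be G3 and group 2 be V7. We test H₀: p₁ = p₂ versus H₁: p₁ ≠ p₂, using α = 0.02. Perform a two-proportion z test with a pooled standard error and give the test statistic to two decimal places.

p̂₁ = 838/980 ≈ 0.8551, p̂₂ = 606/721 ≈ 0.8405.
Pooled p̂ = (838+606)/(980+721) = 1444/1701 = 0.8489.
SE = √(p̂(1−p̂)(1/n₁+1/n₂)) = √(0.8489·0.1511·0.00240737) = √(0.00030877) = 0.0176.
z = (0.8551 − 0.8405)/0.0176 = 0.0146/0.0176 = 0.83.
p-value = 2·P(Z > 0.831) ≈ 0.4060, so at α = 0.02 we fail to reject H₀.

z = 0.83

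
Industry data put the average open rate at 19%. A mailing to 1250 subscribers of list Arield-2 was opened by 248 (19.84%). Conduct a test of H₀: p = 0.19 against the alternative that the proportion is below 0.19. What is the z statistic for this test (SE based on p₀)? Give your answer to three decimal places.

p̂ = 248/1250 ≈ 0.19840.
Under H₀, SE = √(0.19·0.81/1250) = √(0.00012312) = 0.01110.
z = (0.19840 − 0.19)/0.01110 = 0.00840/0.01110 = 0.757.

z = 0.757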